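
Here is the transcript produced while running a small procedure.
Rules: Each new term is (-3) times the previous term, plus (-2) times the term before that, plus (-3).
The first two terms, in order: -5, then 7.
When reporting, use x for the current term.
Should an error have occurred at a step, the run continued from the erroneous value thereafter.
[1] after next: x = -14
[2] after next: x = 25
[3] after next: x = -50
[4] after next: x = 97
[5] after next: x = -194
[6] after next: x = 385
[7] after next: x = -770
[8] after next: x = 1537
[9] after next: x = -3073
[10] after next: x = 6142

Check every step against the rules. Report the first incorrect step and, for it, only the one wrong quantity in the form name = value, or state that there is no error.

step 9, x = -3074

Step 1: x = -3*(7) + (-2)*(-5) + (-3) = -14 — exactly as logged.
Step 2: x = -3*(-14) + (-2)*(7) + (-3) = 25 — same as recorded.
Step 3: x = -3*(25) + (-2)*(-14) + (-3) = -50 — confirmed correct.
Step 4: x = -3*(-50) + (-2)*(25) + (-3) = 97 — consistent with the transcript.
Step 5: x = -3*(97) + (-2)*(-50) + (-3) = -194 — same as recorded.
Step 6: x = -3*(-194) + (-2)*(97) + (-3) = 385 — no discrepancy.
Step 7: x = -3*(385) + (-2)*(-194) + (-3) = -770 — agrees with the transcript.
Step 8: x = -3*(-770) + (-2)*(385) + (-3) = 1537 — checks out.
Step 9: x = -3*(1537) + (-2)*(-770) + (-3) = -3074 — a discrepancy with the transcript.
Step 9 is the first one off; corrected, x = -3074.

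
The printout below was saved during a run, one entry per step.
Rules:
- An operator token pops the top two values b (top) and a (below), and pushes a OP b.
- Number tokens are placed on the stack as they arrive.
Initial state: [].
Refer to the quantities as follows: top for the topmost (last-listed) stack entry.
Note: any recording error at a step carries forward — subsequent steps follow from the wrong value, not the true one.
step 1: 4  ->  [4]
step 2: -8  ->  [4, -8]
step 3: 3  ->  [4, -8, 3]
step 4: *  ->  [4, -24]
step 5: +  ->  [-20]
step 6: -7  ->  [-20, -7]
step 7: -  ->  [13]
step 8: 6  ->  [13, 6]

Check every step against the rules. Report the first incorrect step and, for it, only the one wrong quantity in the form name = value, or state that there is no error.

Recomputing the run from the initial state:
step 1: [4]
step 2: [4, -8]
step 3: [4, -8, 3]
step 4: [4, -24]
step 5: [-20]
step 6: [-20, -7]
step 7: [-13]
step 8: [-13, 6]
The first disagreement with the printout is at step 7, where the value should be top = -13.

step 7, top = -13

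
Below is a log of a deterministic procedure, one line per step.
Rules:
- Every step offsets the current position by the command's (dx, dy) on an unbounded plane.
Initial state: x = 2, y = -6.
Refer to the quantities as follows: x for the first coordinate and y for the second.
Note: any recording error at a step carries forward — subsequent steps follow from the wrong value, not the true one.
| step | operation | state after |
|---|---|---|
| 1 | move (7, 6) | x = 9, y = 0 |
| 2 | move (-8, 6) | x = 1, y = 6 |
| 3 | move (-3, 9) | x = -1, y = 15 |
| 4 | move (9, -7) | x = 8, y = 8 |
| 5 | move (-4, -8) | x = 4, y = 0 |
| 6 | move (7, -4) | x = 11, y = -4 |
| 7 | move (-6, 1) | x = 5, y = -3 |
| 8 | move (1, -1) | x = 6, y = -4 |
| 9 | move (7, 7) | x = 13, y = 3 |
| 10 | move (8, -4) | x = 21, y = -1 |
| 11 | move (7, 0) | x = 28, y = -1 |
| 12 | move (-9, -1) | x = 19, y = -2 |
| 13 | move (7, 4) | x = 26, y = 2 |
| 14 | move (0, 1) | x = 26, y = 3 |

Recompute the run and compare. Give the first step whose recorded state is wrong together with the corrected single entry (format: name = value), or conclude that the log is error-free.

1. x = 2 + (7) = 9, y = -6 + (6) = 0 (matches)
2. x = 9 + (-8) = 1, y = 0 + (6) = 6 (checks out)
3. x = 1 + (-3) = -2, y = 6 + (9) = 15 (the recorded entry deviates here)
That makes step 3 the first incorrect line — x = -2 is what it should show.

step 3, x = -2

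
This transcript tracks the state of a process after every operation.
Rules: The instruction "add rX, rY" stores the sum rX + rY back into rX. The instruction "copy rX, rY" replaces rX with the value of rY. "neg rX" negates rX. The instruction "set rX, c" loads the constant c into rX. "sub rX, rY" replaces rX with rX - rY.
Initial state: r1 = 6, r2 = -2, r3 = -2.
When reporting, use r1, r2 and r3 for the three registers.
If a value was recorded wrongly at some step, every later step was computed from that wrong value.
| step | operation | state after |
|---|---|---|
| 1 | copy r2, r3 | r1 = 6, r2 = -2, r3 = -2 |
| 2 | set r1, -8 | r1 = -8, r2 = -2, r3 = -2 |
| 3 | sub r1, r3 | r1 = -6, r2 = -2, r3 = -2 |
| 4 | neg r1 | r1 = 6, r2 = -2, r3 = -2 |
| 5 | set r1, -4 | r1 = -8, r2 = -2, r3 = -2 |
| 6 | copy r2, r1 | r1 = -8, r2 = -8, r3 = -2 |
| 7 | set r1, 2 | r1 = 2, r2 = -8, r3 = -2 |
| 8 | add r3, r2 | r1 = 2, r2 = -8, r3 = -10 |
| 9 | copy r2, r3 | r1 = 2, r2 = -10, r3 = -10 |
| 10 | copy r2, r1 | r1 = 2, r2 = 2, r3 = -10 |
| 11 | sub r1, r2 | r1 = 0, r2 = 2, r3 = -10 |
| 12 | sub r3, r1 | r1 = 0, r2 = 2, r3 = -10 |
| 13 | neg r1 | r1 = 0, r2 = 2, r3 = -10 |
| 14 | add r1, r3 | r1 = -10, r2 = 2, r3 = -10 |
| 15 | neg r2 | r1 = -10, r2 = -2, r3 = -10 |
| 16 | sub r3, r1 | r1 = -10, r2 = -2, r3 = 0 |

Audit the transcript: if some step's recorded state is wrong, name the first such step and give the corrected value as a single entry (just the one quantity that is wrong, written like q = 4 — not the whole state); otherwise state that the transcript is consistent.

step 5, r1 = -4

1. r2 = -2 (no discrepancy)
2. r1 = -8 (matches)
3. r1 = -8 - -2 = -6 (in agreement)
4. r1 = -(-6) = 6 (agrees with the transcript)
5. r1 = -4 (the transcript has a different value)
The earliest wrong entry is at step 5: it should read r1 = -4.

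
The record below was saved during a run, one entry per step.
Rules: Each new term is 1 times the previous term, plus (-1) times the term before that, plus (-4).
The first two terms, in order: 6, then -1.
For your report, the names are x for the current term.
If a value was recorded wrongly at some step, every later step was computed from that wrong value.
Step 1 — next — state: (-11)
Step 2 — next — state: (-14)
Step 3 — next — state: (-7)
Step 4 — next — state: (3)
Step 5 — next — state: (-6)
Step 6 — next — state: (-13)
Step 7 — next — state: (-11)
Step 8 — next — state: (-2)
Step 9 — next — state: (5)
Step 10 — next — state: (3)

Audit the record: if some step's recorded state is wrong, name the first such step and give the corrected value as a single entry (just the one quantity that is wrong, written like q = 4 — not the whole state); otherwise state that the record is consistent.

step 5, x = 6

Step 1: x = 1*(-1) + (-1)*(6) + (-4) = -11 — checks out.
Step 2: x = 1*(-11) + (-1)*(-1) + (-4) = -14 — exactly as logged.
Step 3: x = 1*(-14) + (-1)*(-11) + (-4) = -7 — in agreement.
Step 4: x = 1*(-7) + (-1)*(-14) + (-4) = 3 — consistent with the record.
Step 5: x = 1*(3) + (-1)*(-7) + (-4) = 6 — first mismatch against the record.
First incorrect step: 5; the correct value is x = 6.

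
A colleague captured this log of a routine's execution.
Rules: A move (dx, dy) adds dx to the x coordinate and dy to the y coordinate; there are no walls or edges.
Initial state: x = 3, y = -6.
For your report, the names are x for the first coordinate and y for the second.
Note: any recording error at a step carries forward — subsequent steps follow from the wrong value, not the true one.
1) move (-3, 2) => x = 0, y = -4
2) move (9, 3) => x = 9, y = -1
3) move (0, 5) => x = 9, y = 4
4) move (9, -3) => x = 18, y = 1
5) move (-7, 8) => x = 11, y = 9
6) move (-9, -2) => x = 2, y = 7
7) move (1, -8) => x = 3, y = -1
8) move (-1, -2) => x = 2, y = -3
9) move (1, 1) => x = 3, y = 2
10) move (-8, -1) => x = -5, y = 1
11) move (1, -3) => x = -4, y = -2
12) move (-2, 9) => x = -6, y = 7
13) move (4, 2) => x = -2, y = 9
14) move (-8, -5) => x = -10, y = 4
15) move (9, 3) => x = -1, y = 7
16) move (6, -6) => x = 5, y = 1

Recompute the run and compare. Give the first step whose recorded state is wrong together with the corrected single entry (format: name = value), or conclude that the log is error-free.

step 9, y = -2

Step 1: x = 3 + (-3) = 0, y = -6 + (2) = -4 — exactly as logged.
Step 2: x = 0 + (9) = 9, y = -4 + (3) = -1 — in agreement.
Step 3: x = 9 + (0) = 9, y = -1 + (5) = 4 — in agreement.
Step 4: x = 9 + (9) = 18, y = 4 + (-3) = 1 — checks out.
Step 5: x = 18 + (-7) = 11, y = 1 + (8) = 9 — in agreement.
Step 6: x = 11 + (-9) = 2, y = 9 + (-2) = 7 — confirmed correct.
Step 7: x = 2 + (1) = 3, y = 7 + (-8) = -1 — consistent with the log.
Step 8: x = 3 + (-1) = 2, y = -1 + (-2) = -3 — exactly as logged.
Step 9: x = 2 + (1) = 3, y = -3 + (1) = -2 — this is not what the log shows.
So the first discrepancy is step 9, where the right value is y = -2.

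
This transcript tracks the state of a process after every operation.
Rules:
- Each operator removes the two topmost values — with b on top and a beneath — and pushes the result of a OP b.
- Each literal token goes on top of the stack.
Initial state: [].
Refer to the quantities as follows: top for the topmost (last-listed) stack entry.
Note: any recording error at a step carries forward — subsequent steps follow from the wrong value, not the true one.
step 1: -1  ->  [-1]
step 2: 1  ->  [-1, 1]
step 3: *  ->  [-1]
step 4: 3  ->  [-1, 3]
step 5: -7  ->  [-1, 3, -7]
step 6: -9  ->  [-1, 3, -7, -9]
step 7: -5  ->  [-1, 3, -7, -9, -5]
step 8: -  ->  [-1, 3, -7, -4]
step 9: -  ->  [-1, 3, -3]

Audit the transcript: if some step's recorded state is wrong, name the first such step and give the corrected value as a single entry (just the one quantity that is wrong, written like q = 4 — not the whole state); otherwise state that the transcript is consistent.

no error

Recomputing the run from the initial state:
step 1: [-1]
step 2: [-1, 1]
step 3: [-1]
step 4: [-1, 3]
step 5: [-1, 3, -7]
step 6: [-1, 3, -7, -9]
step 7: [-1, 3, -7, -9, -5]
step 8: [-1, 3, -7, -4]
step 9: [-1, 3, -3]
This matches the transcript at every step.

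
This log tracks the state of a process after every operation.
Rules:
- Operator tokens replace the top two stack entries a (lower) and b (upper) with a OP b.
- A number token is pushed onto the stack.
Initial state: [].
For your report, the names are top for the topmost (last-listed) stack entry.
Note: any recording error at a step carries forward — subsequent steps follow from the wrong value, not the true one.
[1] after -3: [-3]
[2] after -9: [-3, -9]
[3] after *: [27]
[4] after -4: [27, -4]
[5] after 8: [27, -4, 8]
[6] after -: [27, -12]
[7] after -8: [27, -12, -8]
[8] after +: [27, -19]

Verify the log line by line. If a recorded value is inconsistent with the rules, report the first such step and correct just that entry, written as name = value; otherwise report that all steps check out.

Recomputing the run from the initial state:
step 1: [-3]
step 2: [-3, -9]
step 3: [27]
step 4: [27, -4]
step 5: [27, -4, 8]
step 6: [27, -12]
step 7: [27, -12, -8]
step 8: [27, -20]
The first disagreement with the log is at step 8, where the value should be top = -20.

step 8, top = -20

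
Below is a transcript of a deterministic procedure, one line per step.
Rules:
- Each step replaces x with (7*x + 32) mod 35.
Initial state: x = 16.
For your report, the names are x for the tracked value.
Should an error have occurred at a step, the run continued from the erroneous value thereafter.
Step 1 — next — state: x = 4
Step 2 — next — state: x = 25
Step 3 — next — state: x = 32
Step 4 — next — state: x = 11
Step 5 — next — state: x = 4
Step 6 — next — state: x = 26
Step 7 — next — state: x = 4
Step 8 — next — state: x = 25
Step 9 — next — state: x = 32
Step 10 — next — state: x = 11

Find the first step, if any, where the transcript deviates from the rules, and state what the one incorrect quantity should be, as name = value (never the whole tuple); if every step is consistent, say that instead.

step 6, x = 25

Step 1: x = (7*16 + 32) mod 35 = 4 — agrees with the transcript.
Step 2: x = (7*4 + 32) mod 35 = 25 — exactly as logged.
Step 3: x = (7*25 + 32) mod 35 = 32 — consistent with the transcript.
Step 4: x = (7*32 + 32) mod 35 = 11 — matches.
Step 5: x = (7*11 + 32) mod 35 = 4 — verified.
Step 6: x = (7*4 + 32) mod 35 = 25 — a discrepancy with the transcript.
The earliest wrong entry is at step 6: it should read x = 25.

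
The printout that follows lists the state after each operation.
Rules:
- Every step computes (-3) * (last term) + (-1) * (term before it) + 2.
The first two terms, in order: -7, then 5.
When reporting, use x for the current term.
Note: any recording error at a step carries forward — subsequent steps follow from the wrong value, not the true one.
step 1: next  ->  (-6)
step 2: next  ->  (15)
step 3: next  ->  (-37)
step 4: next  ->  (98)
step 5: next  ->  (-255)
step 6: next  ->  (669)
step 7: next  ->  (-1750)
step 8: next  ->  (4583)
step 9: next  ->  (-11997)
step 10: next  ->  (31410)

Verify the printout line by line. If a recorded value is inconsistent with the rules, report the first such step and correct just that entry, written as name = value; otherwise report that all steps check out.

no error

step 1: x = -3*(5) + (-1)*(-7) + (2) = -6 -> verified
step 2: x = -3*(-6) + (-1)*(5) + (2) = 15 -> checks out
step 3: x = -3*(15) + (-1)*(-6) + (2) = -37 -> in agreement
step 4: x = -3*(-37) + (-1)*(15) + (2) = 98 -> verified
step 5: x = -3*(98) + (-1)*(-37) + (2) = -255 -> exactly as logged
step 6: x = -3*(-255) + (-1)*(98) + (2) = 669 -> no discrepancy
step 7: x = -3*(669) + (-1)*(-255) + (2) = -1750 -> no discrepancy
step 8: x = -3*(-1750) + (-1)*(669) + (2) = 4583 -> agrees with the printout
step 9: x = -3*(4583) + (-1)*(-1750) + (2) = -11997 -> consistent with the printout
step 10: x = -3*(-11997) + (-1)*(4583) + (2) = 31410 -> exactly as logged
All steps check out; nothing to correct.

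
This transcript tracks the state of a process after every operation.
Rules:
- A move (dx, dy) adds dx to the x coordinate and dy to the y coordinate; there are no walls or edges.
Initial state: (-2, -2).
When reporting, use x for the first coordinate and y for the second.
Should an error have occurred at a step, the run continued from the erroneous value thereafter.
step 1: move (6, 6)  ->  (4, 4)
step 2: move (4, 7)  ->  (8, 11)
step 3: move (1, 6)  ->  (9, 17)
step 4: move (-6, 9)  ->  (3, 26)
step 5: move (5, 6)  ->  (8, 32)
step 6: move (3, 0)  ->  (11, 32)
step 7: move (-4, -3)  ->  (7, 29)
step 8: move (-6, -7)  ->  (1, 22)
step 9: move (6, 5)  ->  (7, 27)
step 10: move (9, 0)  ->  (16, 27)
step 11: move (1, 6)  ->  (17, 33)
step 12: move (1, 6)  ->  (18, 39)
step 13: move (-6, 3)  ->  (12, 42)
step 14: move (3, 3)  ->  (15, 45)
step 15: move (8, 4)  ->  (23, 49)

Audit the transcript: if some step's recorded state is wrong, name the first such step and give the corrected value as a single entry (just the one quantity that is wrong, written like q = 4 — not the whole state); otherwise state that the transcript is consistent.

Recomputing the run from the initial state:
step 1: x = 4, y = 4
step 2: x = 8, y = 11
step 3: x = 9, y = 17
step 4: x = 3, y = 26
step 5: x = 8, y = 32
step 6: x = 11, y = 32
step 7: x = 7, y = 29
step 8: x = 1, y = 22
step 9: x = 7, y = 27
step 10: x = 16, y = 27
step 11: x = 17, y = 33
step 12: x = 18, y = 39
step 13: x = 12, y = 42
step 14: x = 15, y = 45
step 15: x = 23, y = 49
This matches the transcript at every step.

no error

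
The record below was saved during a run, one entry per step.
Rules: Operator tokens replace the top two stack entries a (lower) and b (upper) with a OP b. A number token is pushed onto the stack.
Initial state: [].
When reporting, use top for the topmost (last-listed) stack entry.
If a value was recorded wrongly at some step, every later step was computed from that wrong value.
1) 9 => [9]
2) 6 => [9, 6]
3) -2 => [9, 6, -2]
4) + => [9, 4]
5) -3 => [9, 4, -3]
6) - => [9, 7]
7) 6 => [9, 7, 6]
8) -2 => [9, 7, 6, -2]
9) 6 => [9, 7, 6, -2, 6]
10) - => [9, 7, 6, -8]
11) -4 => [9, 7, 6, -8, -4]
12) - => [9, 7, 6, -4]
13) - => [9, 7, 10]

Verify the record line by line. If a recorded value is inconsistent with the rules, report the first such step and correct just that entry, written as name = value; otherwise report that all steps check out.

Step 1: push 9: top = 9 — agrees with the record.
Step 2: push 6: top = 6 — matches.
Step 3: push -2: top = -2 — no discrepancy.
Step 4: 6 + -2 = 4 — agrees with the record.
Step 5: push -3: top = -3 — matches.
Step 6: 4 - -3 = 7 — checks out.
Step 7: push 6: top = 6 — confirmed correct.
Step 8: push -2: top = -2 — confirmed correct.
Step 9: push 6: top = 6 — checks out.
Step 10: -2 - 6 = -8 — matches.
Step 11: push -4: top = -4 — checks out.
Step 12: -8 - -4 = -4 — same as recorded.
Step 13: 6 - -4 = 10 — no discrepancy.
No step deviates from the rules.

no error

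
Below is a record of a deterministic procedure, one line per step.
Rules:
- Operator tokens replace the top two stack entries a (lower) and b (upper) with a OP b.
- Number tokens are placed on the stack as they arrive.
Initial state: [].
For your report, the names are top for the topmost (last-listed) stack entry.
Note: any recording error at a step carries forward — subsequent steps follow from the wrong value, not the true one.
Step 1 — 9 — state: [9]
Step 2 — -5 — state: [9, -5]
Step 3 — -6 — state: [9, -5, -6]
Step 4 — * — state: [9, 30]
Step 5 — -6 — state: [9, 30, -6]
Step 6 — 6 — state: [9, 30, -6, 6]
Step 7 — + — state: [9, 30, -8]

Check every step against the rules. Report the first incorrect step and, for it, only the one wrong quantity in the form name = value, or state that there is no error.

step 7, top = 0

Recomputing the run from the initial state:
step 1: [9]
step 2: [9, -5]
step 3: [9, -5, -6]
step 4: [9, 30]
step 5: [9, 30, -6]
step 6: [9, 30, -6, 6]
step 7: [9, 30, 0]
The first disagreement with the record is at step 7, where the value should be top = 0.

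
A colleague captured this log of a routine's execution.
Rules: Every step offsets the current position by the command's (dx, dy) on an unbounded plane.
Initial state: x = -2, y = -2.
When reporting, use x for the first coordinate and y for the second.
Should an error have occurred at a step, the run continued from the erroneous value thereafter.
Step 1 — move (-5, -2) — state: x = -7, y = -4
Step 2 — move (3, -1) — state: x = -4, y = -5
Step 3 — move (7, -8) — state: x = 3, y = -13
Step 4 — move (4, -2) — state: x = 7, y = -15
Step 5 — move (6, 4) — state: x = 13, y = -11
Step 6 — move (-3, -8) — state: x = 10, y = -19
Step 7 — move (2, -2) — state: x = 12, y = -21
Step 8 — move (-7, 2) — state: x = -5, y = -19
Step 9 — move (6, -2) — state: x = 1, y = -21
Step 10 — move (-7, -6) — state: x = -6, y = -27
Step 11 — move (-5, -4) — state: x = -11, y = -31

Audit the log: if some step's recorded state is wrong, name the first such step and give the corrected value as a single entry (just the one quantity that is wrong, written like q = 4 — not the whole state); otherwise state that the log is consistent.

step 8, x = 5

step 1: x = -2 + (-5) = -7, y = -2 + (-2) = -4 -> matches
step 2: x = -7 + (3) = -4, y = -4 + (-1) = -5 -> verified
step 3: x = -4 + (7) = 3, y = -5 + (-8) = -13 -> agrees with the log
step 4: x = 3 + (4) = 7, y = -13 + (-2) = -15 -> exactly as logged
step 5: x = 7 + (6) = 13, y = -15 + (4) = -11 -> exactly as logged
step 6: x = 13 + (-3) = 10, y = -11 + (-8) = -19 -> matches
step 7: x = 10 + (2) = 12, y = -19 + (-2) = -21 -> confirmed correct
step 8: x = 12 + (-7) = 5, y = -21 + (2) = -19 -> the recorded entry deviates here
The earliest wrong entry is at step 8: it should read x = 5.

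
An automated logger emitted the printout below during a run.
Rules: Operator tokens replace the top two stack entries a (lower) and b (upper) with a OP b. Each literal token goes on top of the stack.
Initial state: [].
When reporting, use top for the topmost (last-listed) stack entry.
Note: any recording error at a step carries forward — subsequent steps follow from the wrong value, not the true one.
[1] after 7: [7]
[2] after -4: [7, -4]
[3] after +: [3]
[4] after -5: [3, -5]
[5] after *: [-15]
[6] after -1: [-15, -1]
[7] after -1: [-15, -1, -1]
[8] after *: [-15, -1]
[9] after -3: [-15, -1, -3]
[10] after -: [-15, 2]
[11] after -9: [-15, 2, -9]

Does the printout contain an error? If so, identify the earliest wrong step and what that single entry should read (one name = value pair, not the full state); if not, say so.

step 8, top = 1

Recomputing the run from the initial state:
step 1: [7]
step 2: [7, -4]
step 3: [3]
step 4: [3, -5]
step 5: [-15]
step 6: [-15, -1]
step 7: [-15, -1, -1]
step 8: [-15, 1]
step 9: [-15, 1, -3]
step 10: [-15, 4]
step 11: [-15, 4, -9]
The first disagreement with the printout is at step 8, where the value should be top = 1.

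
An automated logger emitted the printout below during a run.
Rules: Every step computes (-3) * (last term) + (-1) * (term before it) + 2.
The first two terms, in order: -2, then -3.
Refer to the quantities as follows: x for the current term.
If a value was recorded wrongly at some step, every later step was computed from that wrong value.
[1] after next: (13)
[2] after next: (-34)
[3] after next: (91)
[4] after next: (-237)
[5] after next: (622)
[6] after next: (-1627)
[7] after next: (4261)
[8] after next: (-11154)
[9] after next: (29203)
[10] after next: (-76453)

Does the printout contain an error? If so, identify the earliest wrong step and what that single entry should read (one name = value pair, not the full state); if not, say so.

Step 1: x = -3*(-3) + (-1)*(-2) + (2) = 13 — matches.
Step 2: x = -3*(13) + (-1)*(-3) + (2) = -34 — agrees with the printout.
Step 3: x = -3*(-34) + (-1)*(13) + (2) = 91 — no discrepancy.
Step 4: x = -3*(91) + (-1)*(-34) + (2) = -237 — verified.
Step 5: x = -3*(-237) + (-1)*(91) + (2) = 622 — in agreement.
Step 6: x = -3*(622) + (-1)*(-237) + (2) = -1627 — agrees with the printout.
Step 7: x = -3*(-1627) + (-1)*(622) + (2) = 4261 — consistent with the printout.
Step 8: x = -3*(4261) + (-1)*(-1627) + (2) = -11154 — in agreement.
Step 9: x = -3*(-11154) + (-1)*(4261) + (2) = 29203 — same as recorded.
Step 10: x = -3*(29203) + (-1)*(-11154) + (2) = -76453 — in agreement.
All entries verified; no error found.

no error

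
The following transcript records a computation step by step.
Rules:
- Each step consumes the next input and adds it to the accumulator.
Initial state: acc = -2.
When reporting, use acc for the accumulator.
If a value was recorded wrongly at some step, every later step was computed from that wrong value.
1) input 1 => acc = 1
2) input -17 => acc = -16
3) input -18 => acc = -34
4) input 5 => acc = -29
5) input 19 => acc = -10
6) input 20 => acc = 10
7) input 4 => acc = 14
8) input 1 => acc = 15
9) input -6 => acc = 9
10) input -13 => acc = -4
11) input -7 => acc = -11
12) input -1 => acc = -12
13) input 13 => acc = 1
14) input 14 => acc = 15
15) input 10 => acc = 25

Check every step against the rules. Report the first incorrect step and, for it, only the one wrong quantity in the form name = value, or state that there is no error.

step 1, acc = -1

step 1: acc = -2 + 1 = -1 -> first mismatch against the transcript
Step 1 is the first one off; corrected, acc = -1.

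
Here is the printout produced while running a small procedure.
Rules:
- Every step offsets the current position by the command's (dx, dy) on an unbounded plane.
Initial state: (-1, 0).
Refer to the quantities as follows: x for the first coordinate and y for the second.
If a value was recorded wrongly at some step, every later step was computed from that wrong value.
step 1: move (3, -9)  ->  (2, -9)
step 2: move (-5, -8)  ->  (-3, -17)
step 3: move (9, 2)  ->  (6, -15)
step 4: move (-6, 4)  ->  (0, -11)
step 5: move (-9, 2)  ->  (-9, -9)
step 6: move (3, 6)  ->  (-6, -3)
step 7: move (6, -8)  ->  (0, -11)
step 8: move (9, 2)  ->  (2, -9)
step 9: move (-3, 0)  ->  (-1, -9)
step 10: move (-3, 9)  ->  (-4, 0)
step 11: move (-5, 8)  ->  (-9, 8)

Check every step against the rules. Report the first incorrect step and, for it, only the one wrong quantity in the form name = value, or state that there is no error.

step 8, x = 9

Recomputing the run from the initial state:
step 1: x = 2, y = -9
step 2: x = -3, y = -17
step 3: x = 6, y = -15
step 4: x = 0, y = -11
step 5: x = -9, y = -9
step 6: x = -6, y = -3
step 7: x = 0, y = -11
step 8: x = 9, y = -9
step 9: x = 6, y = -9
step 10: x = 3, y = 0
step 11: x = -2, y = 8
The first disagreement with the printout is at step 8, where the value should be x = 9.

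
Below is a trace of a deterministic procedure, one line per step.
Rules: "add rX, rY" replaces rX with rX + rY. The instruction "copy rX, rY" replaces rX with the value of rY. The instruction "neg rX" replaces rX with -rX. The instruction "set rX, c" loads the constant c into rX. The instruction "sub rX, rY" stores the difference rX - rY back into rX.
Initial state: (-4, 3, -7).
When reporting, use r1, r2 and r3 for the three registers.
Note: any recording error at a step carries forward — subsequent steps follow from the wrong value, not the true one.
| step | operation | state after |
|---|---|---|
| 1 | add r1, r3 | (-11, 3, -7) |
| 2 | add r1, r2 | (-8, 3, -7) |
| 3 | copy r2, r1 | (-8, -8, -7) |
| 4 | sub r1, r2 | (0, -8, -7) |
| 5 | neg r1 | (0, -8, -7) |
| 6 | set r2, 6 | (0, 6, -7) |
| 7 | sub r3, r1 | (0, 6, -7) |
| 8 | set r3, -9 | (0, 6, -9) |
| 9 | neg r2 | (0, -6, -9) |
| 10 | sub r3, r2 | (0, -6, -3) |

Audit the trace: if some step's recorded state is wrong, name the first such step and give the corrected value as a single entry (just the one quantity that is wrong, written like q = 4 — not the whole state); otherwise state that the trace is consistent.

no error

Recomputing the run from the initial state:
step 1: r1 = -11, r2 = 3, r3 = -7
step 2: r1 = -8, r2 = 3, r3 = -7
step 3: r1 = -8, r2 = -8, r3 = -7
step 4: r1 = 0, r2 = -8, r3 = -7
step 5: r1 = 0, r2 = -8, r3 = -7
step 6: r1 = 0, r2 = 6, r3 = -7
step 7: r1 = 0, r2 = 6, r3 = -7
step 8: r1 = 0, r2 = 6, r3 = -9
step 9: r1 = 0, r2 = -6, r3 = -9
step 10: r1 = 0, r2 = -6, r3 = -3
This matches the trace at every step.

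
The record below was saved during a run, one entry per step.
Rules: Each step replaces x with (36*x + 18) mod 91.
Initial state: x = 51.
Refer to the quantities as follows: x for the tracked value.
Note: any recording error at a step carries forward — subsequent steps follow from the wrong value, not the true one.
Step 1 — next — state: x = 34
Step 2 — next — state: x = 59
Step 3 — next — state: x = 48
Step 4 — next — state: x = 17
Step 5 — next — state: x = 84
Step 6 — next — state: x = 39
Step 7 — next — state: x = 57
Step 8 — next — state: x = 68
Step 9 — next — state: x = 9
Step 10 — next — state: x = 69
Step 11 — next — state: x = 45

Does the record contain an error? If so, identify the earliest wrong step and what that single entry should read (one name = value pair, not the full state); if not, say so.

step 3, x = 49

Step 1: x = (36*51 + 18) mod 91 = 34 — no discrepancy.
Step 2: x = (36*34 + 18) mod 91 = 59 — checks out.
Step 3: x = (36*59 + 18) mod 91 = 49 — this is not what the record shows.
That makes step 3 the first incorrect line — x = 49 is what it should show.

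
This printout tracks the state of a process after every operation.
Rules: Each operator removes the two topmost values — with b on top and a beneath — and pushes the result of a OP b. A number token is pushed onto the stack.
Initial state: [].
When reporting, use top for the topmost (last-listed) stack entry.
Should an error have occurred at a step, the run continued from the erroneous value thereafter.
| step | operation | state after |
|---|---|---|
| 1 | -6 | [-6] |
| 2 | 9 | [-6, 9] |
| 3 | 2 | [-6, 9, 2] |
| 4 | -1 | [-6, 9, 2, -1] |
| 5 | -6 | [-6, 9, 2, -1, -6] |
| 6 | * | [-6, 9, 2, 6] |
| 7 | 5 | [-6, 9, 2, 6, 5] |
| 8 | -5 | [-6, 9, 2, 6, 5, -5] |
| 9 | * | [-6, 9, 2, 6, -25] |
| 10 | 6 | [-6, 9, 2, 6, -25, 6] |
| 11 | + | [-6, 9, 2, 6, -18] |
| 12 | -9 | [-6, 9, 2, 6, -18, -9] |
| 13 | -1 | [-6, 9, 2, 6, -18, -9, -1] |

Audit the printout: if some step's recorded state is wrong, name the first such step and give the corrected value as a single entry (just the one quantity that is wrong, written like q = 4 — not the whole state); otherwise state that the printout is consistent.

step 11, top = -19

Recomputing the run from the initial state:
step 1: [-6]
step 2: [-6, 9]
step 3: [-6, 9, 2]
step 4: [-6, 9, 2, -1]
step 5: [-6, 9, 2, -1, -6]
step 6: [-6, 9, 2, 6]
step 7: [-6, 9, 2, 6, 5]
step 8: [-6, 9, 2, 6, 5, -5]
step 9: [-6, 9, 2, 6, -25]
step 10: [-6, 9, 2, 6, -25, 6]
step 11: [-6, 9, 2, 6, -19]
step 12: [-6, 9, 2, 6, -19, -9]
step 13: [-6, 9, 2, 6, -19, -9, -1]
The first disagreement with the printout is at step 11, where the value should be top = -19.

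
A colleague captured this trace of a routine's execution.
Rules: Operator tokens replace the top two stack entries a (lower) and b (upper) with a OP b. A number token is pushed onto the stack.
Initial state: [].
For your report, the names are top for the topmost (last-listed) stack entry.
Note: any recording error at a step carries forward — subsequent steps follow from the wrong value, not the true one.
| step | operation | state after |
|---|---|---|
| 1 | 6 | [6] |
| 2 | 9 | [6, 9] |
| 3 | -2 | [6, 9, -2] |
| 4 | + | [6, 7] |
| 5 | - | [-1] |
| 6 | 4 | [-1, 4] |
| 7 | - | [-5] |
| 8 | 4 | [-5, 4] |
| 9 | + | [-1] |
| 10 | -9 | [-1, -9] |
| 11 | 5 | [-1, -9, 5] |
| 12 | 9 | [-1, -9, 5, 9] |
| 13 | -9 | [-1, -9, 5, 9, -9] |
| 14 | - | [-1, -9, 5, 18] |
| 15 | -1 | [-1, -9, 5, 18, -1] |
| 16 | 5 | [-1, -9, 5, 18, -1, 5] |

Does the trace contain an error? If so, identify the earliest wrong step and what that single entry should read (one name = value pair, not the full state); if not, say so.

no error

1. push 6: top = 6 (exactly as logged)
2. push 9: top = 9 (confirmed correct)
3. push -2: top = -2 (in agreement)
4. 9 + -2 = 7 (exactly as logged)
5. 6 - 7 = -1 (same as recorded)
6. push 4: top = 4 (verified)
7. -1 - 4 = -5 (exactly as logged)
8. push 4: top = 4 (agrees with the trace)
9. -5 + 4 = -1 (matches)
10. push -9: top = -9 (agrees with the trace)
11. push 5: top = 5 (agrees with the trace)
12. push 9: top = 9 (confirmed correct)
13. push -9: top = -9 (verified)
14. 9 - -9 = 18 (agrees with the trace)
15. push -1: top = -1 (consistent with the trace)
16. push 5: top = 5 (confirmed correct)
Nothing is out of place; the run is error-free.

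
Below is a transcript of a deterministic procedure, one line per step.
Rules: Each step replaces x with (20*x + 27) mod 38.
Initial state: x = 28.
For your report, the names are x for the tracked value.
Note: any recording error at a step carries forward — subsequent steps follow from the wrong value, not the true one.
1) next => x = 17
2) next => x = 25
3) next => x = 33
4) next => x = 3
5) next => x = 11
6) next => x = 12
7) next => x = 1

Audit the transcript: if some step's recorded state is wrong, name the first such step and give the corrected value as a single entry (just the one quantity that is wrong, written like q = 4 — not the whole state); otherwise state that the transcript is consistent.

step 6, x = 19

step 1: x = (20*28 + 27) mod 38 = 17 -> no discrepancy
step 2: x = (20*17 + 27) mod 38 = 25 -> confirmed correct
step 3: x = (20*25 + 27) mod 38 = 33 -> no discrepancy
step 4: x = (20*33 + 27) mod 38 = 3 -> consistent with the transcript
step 5: x = (20*3 + 27) mod 38 = 11 -> exactly as logged
step 6: x = (20*11 + 27) mod 38 = 19 -> a discrepancy with the transcript
First deviation found at step 6; the corrected entry is x = 19.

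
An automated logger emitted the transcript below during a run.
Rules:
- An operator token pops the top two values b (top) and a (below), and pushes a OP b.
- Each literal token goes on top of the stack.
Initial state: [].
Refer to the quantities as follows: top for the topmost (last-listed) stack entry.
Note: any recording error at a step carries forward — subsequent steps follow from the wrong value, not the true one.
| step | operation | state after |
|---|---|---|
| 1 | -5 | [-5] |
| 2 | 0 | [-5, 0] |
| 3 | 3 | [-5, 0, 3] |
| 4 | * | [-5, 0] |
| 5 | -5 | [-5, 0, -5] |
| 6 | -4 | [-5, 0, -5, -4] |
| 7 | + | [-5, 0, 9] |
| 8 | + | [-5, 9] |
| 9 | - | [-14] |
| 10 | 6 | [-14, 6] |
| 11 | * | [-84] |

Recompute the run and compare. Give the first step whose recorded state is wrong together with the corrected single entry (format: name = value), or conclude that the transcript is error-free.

step 7, top = -9

Step 1: push -5: top = -5 — in agreement.
Step 2: push 0: top = 0 — confirmed correct.
Step 3: push 3: top = 3 — no discrepancy.
Step 4: 0 * 3 = 0 — agrees with the transcript.
Step 5: push -5: top = -5 — no discrepancy.
Step 6: push -4: top = -4 — matches.
Step 7: -5 + -4 = -9 — the recorded entry deviates here.
That makes step 7 the first incorrect line — top = -9 is what it should show.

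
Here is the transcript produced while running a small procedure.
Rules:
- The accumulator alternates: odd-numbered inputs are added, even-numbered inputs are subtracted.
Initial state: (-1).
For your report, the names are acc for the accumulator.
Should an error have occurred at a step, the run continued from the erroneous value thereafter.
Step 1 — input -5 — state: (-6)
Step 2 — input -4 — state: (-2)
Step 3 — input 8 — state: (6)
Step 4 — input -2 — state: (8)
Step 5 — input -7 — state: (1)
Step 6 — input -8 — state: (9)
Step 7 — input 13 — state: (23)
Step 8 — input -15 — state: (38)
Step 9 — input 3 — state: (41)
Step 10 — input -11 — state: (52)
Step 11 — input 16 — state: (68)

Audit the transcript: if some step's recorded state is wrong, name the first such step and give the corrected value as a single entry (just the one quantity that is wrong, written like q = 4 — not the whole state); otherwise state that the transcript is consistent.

step 7, acc = 22

Recomputing the run from the initial state:
step 1: acc = -6
step 2: acc = -2
step 3: acc = 6
step 4: acc = 8
step 5: acc = 1
step 6: acc = 9
step 7: acc = 22
step 8: acc = 37
step 9: acc = 40
step 10: acc = 51
step 11: acc = 67
The first disagreement with the transcript is at step 7, where the value should be acc = 22.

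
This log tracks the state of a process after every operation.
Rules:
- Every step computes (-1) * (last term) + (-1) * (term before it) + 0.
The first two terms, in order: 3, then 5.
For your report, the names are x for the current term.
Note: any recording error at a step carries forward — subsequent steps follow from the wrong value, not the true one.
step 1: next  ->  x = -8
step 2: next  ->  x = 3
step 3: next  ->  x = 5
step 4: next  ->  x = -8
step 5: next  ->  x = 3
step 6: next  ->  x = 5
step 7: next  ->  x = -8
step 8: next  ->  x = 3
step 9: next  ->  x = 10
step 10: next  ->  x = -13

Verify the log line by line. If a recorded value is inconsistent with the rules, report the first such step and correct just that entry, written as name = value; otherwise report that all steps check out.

step 1: x = -1*(5) + (-1)*(3) + (0) = -8 -> checks out
step 2: x = -1*(-8) + (-1)*(5) + (0) = 3 -> exactly as logged
step 3: x = -1*(3) + (-1)*(-8) + (0) = 5 -> confirmed correct
step 4: x = -1*(5) + (-1)*(3) + (0) = -8 -> in agreement
step 5: x = -1*(-8) + (-1)*(5) + (0) = 3 -> no discrepancy
step 6: x = -1*(3) + (-1)*(-8) + (0) = 5 -> no discrepancy
step 7: x = -1*(5) + (-1)*(3) + (0) = -8 -> same as recorded
step 8: x = -1*(-8) + (-1)*(5) + (0) = 3 -> matches
step 9: x = -1*(3) + (-1)*(-8) + (0) = 5 -> a discrepancy with the log
So the first discrepancy is step 9, where the right value is x = 5.

step 9, x = 5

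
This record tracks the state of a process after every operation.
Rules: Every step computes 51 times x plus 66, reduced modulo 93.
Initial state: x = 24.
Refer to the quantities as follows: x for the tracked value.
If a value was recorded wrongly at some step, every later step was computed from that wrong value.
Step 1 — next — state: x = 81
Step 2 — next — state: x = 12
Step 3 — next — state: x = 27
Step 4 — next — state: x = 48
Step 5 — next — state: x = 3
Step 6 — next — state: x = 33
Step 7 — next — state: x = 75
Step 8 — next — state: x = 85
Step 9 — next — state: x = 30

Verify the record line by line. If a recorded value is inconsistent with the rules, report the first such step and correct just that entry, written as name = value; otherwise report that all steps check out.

step 8, x = 78

1. x = (51*24 + 66) mod 93 = 81 (no discrepancy)
2. x = (51*81 + 66) mod 93 = 12 (checks out)
3. x = (51*12 + 66) mod 93 = 27 (consistent with the record)
4. x = (51*27 + 66) mod 93 = 48 (exactly as logged)
5. x = (51*48 + 66) mod 93 = 3 (exactly as logged)
6. x = (51*3 + 66) mod 93 = 33 (confirmed correct)
7. x = (51*33 + 66) mod 93 = 75 (checks out)
8. x = (51*75 + 66) mod 93 = 78 (the recorded entry deviates here)
First deviation found at step 8; the corrected entry is x = 78.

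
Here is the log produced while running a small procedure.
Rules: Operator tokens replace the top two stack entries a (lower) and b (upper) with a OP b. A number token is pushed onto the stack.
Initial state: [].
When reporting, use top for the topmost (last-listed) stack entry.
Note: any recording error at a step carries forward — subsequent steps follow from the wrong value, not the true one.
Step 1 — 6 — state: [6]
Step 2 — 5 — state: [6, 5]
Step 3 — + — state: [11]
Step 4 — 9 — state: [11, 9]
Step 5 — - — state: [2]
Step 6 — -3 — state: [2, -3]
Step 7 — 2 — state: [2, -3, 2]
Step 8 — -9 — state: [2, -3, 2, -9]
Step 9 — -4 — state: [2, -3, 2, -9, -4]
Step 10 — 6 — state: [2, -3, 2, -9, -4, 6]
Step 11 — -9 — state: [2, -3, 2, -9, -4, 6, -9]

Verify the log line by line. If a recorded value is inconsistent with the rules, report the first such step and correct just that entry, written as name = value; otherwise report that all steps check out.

Recomputing the run from the initial state:
step 1: [6]
step 2: [6, 5]
step 3: [11]
step 4: [11, 9]
step 5: [2]
step 6: [2, -3]
step 7: [2, -3, 2]
step 8: [2, -3, 2, -9]
step 9: [2, -3, 2, -9, -4]
step 10: [2, -3, 2, -9, -4, 6]
step 11: [2, -3, 2, -9, -4, 6, -9]
This matches the log at every step.

no error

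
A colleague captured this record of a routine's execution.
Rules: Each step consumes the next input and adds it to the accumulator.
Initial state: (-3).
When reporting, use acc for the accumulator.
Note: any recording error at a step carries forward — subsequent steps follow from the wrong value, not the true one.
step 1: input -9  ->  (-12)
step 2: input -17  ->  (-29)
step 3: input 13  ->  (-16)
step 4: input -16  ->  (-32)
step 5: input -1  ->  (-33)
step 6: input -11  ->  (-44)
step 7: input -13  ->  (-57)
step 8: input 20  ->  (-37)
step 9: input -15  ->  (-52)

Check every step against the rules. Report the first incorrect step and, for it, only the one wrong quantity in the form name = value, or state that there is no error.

Step 1: acc = -3 + -9 = -12 — checks out.
Step 2: acc = -12 + -17 = -29 — verified.
Step 3: acc = -29 + 13 = -16 — agrees with the record.
Step 4: acc = -16 + -16 = -32 — in agreement.
Step 5: acc = -32 + -1 = -33 — confirmed correct.
Step 6: acc = -33 + -11 = -44 — exactly as logged.
Step 7: acc = -44 + -13 = -57 — checks out.
Step 8: acc = -57 + 20 = -37 — in agreement.
Step 9: acc = -37 + -15 = -52 — verified.
The recomputation confirms every line.

no error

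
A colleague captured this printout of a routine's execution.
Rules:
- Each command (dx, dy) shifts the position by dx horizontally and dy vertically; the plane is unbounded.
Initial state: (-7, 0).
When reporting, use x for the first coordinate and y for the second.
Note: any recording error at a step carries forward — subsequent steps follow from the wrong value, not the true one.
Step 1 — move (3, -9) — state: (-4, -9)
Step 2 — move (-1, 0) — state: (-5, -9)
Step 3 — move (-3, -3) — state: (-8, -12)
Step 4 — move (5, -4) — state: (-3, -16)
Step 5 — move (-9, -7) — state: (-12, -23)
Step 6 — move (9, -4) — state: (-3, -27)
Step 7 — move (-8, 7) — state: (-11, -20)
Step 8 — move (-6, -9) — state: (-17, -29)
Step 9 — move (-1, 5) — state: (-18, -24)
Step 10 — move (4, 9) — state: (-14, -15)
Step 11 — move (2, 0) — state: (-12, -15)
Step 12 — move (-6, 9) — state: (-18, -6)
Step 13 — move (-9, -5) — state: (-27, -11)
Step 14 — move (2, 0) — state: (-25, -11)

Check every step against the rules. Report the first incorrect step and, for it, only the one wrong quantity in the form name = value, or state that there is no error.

no error

1. x = -7 + (3) = -4, y = 0 + (-9) = -9 (agrees with the printout)
2. x = -4 + (-1) = -5, y = -9 + (0) = -9 (confirmed correct)
3. x = -5 + (-3) = -8, y = -9 + (-3) = -12 (confirmed correct)
4. x = -8 + (5) = -3, y = -12 + (-4) = -16 (exactly as logged)
5. x = -3 + (-9) = -12, y = -16 + (-7) = -23 (consistent with the printout)
6. x = -12 + (9) = -3, y = -23 + (-4) = -27 (checks out)
7. x = -3 + (-8) = -11, y = -27 + (7) = -20 (agrees with the printout)
8. x = -11 + (-6) = -17, y = -20 + (-9) = -29 (consistent with the printout)
9. x = -17 + (-1) = -18, y = -29 + (5) = -24 (agrees with the printout)
10. x = -18 + (4) = -14, y = -24 + (9) = -15 (consistent with the printout)
11. x = -14 + (2) = -12, y = -15 + (0) = -15 (confirmed correct)
12. x = -12 + (-6) = -18, y = -15 + (9) = -6 (same as recorded)
13. x = -18 + (-9) = -27, y = -6 + (-5) = -11 (checks out)
14. x = -27 + (2) = -25, y = -11 + (0) = -11 (verified)
The recomputation confirms every line.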